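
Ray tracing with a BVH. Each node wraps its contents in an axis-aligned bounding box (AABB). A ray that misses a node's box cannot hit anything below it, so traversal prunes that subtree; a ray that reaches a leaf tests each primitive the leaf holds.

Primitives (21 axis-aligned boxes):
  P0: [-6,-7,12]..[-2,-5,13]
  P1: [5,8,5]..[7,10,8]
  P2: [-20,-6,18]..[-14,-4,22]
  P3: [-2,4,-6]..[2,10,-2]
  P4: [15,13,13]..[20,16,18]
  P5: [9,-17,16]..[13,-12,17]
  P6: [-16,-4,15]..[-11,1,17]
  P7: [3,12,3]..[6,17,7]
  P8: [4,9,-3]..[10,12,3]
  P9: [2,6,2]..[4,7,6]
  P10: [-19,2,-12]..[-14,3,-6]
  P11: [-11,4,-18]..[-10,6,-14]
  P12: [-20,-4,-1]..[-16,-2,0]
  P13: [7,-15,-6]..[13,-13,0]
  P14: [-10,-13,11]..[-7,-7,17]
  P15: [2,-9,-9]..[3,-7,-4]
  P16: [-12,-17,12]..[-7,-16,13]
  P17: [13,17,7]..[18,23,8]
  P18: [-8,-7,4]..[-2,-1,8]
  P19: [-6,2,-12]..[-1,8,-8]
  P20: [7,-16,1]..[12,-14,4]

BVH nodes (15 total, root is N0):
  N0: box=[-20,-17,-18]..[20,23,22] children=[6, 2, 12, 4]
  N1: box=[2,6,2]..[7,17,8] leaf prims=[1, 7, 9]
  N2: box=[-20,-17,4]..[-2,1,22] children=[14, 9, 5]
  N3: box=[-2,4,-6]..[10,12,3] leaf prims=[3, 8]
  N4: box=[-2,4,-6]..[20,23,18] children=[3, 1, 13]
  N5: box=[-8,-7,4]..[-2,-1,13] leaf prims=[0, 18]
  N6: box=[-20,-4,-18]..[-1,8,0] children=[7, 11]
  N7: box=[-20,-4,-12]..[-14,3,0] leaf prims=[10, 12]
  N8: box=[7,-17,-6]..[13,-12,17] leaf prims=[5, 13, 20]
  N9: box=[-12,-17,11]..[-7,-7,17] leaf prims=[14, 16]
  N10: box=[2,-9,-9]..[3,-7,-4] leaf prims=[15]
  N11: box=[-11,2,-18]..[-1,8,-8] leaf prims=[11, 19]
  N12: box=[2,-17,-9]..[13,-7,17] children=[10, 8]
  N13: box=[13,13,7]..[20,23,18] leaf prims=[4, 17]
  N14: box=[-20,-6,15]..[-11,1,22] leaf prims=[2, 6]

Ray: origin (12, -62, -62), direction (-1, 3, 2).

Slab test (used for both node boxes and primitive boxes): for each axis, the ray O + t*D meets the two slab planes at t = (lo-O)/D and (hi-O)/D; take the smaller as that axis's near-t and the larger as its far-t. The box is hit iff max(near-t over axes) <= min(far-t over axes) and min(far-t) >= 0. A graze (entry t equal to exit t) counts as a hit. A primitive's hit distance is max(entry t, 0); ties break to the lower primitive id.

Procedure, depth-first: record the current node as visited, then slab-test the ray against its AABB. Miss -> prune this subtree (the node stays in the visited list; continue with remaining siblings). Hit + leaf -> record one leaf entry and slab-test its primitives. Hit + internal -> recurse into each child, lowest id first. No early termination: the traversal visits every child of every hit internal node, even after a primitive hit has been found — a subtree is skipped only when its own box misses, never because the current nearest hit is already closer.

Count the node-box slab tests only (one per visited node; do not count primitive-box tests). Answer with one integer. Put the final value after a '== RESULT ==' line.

Walk:
N0 x:[-8,32] y:[15,85/3] z:[22,42] -> hit [22,85/3], descend [2, 4, 6, 12]
  N2 x:[14,32] y:[15,21] z:[33,42] -> miss, prune
  N4 x:[-8,14] y:[22,85/3] z:[28,40] -> miss, prune
  N6 x:[13,32] y:[58/3,70/3] z:[22,31] -> hit [22,70/3], descend [7, 11]
    N7 x:[26,32] y:[58/3,65/3] z:[25,31] -> miss, prune
    N11 x:[13,23] y:[64/3,70/3] z:[22,27] -> hit [22,23] leaf, test {P11@t=22, P19(miss)}
  N12 x:[-1,10] y:[15,55/3] z:[53/2,79/2] -> miss, prune

order=[0, 2, 4, 6, 7, 11, 12]  |boxes|=7  |leaves|=1  hit=P11

== RESULT ==
7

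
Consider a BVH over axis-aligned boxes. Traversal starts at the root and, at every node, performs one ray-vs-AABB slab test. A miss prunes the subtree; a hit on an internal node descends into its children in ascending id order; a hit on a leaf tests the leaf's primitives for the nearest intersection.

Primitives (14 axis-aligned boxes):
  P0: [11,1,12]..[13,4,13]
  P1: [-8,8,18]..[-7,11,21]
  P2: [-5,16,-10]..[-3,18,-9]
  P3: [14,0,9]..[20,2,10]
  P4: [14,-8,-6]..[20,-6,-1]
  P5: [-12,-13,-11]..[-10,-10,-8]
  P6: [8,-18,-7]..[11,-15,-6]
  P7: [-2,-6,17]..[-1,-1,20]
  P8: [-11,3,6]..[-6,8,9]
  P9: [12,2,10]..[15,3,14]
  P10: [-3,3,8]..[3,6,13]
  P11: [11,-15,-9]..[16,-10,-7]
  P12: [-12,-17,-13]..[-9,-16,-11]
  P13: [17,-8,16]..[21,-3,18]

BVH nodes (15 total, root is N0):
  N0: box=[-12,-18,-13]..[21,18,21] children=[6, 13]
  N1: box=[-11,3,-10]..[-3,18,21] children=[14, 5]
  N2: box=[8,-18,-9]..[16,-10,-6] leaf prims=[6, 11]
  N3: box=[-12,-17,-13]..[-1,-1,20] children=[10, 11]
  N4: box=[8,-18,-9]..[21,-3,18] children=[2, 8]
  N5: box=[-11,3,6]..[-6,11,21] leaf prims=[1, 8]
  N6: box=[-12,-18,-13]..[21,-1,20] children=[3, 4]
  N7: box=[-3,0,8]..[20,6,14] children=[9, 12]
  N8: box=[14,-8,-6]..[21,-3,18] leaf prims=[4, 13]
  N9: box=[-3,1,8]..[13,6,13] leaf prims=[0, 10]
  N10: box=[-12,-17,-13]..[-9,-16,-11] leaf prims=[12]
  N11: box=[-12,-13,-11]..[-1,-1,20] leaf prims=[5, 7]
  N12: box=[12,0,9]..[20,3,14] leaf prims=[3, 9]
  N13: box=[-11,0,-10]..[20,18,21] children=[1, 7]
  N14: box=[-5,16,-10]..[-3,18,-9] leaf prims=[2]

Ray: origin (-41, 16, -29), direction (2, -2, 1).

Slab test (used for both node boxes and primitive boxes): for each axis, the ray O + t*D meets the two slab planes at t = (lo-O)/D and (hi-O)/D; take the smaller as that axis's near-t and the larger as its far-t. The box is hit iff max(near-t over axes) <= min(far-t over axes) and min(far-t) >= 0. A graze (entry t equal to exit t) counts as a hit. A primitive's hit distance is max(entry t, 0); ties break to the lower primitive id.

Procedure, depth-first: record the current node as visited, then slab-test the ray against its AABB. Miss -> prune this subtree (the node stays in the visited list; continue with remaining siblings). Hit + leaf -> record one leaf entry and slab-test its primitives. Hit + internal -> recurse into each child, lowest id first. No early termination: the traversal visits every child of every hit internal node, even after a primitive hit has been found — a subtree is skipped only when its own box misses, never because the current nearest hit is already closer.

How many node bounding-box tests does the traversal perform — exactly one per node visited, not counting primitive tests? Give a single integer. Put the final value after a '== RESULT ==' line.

Walk:
N0 x:[29/2,31] y:[-1,17] z:[16,50] -> hit [16,17], descend [6, 13]
  N6 x:[29/2,31] y:[17/2,17] z:[16,49] -> hit [16,17], descend [3, 4]
    N3 x:[29/2,20] y:[17/2,33/2] z:[16,49] -> hit [16,33/2], descend [10, 11]
      N10 x:[29/2,16] y:[16,33/2] z:[16,18] -> hit [16,16] leaf, test {P12@t=16}
      N11 x:[29/2,20] y:[17/2,29/2] z:[18,49] -> miss, prune
    N4 x:[49/2,31] y:[19/2,17] z:[20,47] -> miss, prune
  N13 x:[15,61/2] y:[-1,8] z:[19,50] -> miss, prune

order=[0, 6, 3, 10, 11, 4, 13]  |boxes|=7  |leaves|=1  hit=P12

== RESULT ==
7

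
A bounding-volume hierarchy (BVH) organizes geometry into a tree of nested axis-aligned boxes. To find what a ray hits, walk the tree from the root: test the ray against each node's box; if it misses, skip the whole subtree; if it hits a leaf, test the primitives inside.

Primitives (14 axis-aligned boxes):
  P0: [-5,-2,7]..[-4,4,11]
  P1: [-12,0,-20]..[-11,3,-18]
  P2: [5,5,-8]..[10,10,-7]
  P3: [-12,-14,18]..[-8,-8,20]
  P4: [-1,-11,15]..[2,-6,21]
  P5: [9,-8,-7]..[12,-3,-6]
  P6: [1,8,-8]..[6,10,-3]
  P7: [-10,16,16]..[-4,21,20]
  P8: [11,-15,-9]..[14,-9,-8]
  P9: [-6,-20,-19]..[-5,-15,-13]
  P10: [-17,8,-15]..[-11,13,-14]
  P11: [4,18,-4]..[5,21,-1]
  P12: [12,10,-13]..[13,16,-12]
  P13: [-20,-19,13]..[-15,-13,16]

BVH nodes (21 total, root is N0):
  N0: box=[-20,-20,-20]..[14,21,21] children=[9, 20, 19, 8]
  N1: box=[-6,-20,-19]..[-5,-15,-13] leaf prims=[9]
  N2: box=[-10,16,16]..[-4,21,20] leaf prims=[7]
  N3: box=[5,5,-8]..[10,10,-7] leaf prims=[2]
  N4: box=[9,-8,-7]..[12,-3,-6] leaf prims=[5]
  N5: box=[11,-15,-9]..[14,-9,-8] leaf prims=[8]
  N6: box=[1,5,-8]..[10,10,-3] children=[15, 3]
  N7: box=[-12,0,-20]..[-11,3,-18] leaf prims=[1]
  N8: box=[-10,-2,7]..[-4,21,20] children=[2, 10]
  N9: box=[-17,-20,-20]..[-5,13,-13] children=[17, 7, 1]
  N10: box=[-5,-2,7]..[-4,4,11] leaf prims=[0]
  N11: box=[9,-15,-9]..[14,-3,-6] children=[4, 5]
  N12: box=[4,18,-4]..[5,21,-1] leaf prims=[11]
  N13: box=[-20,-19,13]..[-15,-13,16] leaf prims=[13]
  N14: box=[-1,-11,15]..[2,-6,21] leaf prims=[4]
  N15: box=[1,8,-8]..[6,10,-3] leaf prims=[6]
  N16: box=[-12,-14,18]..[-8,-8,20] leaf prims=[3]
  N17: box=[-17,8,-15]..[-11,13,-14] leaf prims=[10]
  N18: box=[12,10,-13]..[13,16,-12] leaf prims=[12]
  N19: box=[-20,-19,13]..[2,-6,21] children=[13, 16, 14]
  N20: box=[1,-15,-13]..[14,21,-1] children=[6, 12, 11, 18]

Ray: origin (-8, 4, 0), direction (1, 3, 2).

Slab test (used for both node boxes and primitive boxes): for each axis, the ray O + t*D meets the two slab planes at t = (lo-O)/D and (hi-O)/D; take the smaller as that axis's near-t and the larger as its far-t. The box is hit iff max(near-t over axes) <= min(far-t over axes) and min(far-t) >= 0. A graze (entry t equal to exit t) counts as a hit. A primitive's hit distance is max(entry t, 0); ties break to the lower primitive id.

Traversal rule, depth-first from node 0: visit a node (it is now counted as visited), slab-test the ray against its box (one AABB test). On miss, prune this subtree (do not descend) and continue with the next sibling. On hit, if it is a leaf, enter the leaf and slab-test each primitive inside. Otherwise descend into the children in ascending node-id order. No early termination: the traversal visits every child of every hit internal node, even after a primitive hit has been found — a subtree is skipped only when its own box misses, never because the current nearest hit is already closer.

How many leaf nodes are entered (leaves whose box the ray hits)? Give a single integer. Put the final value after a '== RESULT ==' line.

Traverse from the root:
N0 x:[-12,22] y:[-8,17/3] z:[-10,21/2] -> hit [-8,17/3], descend [8, 9, 19, 20]
  N8 x:[-2,4] y:[-2,17/3] z:[7/2,10] -> hit [7/2,4], descend [2, 10]
    N2 x:[-2,4] y:[4,17/3] z:[8,10] -> miss, prune
    N10 x:[3,4] y:[-2,0] z:[7/2,11/2] -> miss, prune
  N9 x:[-9,3] y:[-8,3] z:[-10,-13/2] -> miss, prune
  N19 x:[-12,10] y:[-23/3,-10/3] z:[13/2,21/2] -> miss, prune
  N20 x:[9,22] y:[-19/3,17/3] z:[-13/2,-1/2] -> miss, prune

Visited [0, 8, 2, 10, 9, 19, 20]. Tests: 7 box, 0 leaf. Nearest: miss.

== RESULT ==
0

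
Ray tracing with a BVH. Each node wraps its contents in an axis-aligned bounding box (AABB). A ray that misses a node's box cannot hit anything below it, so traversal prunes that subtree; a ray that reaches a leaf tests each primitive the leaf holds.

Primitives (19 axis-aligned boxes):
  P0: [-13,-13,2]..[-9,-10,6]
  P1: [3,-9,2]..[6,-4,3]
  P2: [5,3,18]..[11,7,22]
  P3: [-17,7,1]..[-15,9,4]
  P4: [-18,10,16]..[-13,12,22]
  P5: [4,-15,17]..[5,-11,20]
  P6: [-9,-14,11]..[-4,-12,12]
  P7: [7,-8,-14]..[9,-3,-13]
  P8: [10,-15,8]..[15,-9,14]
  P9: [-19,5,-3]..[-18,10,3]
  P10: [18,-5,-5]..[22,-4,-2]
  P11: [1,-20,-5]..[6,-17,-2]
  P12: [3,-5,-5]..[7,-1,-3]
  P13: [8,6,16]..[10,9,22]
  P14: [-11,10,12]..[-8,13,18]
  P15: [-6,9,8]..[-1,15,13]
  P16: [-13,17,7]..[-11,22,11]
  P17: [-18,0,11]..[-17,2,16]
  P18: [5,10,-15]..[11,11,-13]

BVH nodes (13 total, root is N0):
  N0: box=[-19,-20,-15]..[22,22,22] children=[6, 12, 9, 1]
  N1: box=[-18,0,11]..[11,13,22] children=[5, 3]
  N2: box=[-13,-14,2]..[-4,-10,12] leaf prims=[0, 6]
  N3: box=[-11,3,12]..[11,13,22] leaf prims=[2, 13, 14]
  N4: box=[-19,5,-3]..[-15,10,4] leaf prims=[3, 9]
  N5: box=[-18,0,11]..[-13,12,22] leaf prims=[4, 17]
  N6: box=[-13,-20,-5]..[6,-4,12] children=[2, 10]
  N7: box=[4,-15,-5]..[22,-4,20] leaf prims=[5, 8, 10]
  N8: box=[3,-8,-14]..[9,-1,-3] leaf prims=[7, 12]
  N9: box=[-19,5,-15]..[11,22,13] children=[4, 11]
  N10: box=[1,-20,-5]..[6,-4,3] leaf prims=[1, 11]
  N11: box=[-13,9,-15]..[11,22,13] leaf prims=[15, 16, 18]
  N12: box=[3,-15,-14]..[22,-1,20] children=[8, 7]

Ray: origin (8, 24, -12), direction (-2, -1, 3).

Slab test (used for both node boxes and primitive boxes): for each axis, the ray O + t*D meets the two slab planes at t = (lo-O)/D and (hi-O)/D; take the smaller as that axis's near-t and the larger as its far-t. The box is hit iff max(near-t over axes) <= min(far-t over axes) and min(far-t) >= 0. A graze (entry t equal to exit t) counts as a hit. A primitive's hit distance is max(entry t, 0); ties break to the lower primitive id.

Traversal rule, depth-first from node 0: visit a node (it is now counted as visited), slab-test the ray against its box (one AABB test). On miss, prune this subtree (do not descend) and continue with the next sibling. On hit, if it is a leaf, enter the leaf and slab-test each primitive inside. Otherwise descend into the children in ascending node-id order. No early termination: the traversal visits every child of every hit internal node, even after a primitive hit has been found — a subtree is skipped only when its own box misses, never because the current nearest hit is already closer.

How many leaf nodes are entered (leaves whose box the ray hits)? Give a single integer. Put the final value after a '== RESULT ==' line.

Walk:
N0 x:[-7,27/2] y:[2,44] z:[-1,34/3] -> hit [2,34/3], descend [1, 6, 9, 12]
  N1 x:[-3/2,13] y:[11,24] z:[23/3,34/3] -> hit [11,34/3], descend [3, 5]
    N3 x:[-3/2,19/2] y:[11,21] z:[8,34/3] -> miss, prune
    N5 x:[21/2,13] y:[12,24] z:[23/3,34/3] -> miss, prune
  N6 x:[1,21/2] y:[28,44] z:[7/3,8] -> miss, prune
  N9 x:[-3/2,27/2] y:[2,19] z:[-1,25/3] -> hit [2,25/3], descend [4, 11]
    N4 x:[23/2,27/2] y:[14,19] z:[3,16/3] -> miss, prune
    N11 x:[-3/2,21/2] y:[2,15] z:[-1,25/3] -> hit [2,25/3] leaf, test {P15(miss), P16(miss), P18(miss)}
  N12 x:[-7,5/2] y:[25,39] z:[-2/3,32/3] -> miss, prune

order=[0, 1, 3, 5, 6, 9, 4, 11, 12]  |boxes|=9  |leaves|=1  hit=miss

== RESULT ==
1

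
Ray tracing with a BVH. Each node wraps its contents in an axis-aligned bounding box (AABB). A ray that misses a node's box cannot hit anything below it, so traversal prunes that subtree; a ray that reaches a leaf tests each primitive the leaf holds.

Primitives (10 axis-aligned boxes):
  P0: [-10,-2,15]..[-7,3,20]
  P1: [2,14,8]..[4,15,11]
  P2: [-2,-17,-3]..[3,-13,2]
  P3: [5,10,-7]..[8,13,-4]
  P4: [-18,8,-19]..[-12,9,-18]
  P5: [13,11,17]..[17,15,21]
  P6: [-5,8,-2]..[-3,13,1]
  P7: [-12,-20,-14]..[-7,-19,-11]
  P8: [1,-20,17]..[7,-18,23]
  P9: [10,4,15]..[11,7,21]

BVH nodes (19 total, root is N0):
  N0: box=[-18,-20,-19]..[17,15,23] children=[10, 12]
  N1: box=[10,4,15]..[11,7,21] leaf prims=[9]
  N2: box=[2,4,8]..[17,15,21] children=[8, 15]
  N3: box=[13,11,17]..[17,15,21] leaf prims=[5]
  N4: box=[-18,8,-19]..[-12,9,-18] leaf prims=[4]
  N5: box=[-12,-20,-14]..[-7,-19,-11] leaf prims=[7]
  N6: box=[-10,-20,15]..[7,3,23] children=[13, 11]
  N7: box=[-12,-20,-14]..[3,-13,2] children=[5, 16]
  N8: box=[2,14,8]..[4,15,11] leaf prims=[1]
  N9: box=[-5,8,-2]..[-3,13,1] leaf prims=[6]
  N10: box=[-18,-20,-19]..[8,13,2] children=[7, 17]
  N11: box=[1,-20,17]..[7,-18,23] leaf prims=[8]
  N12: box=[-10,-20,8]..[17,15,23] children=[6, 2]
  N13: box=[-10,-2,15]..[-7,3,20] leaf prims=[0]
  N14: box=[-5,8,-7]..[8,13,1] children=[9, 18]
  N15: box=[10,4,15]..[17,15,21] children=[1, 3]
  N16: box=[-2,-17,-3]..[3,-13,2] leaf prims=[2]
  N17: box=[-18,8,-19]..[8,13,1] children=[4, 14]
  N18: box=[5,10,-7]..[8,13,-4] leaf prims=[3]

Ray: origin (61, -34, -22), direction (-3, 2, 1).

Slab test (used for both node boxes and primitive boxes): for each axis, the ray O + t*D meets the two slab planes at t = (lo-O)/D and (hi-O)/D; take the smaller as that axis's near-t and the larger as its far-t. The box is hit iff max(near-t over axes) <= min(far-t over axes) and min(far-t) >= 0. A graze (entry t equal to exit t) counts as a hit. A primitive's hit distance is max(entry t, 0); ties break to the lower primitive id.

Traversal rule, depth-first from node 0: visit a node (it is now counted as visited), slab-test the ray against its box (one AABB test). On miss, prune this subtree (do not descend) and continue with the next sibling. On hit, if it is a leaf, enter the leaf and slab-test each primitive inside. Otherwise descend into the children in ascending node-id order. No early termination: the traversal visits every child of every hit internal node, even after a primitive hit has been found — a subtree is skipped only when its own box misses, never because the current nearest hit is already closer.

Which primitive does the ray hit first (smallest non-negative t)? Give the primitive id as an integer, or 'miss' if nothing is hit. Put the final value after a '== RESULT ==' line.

Trace the traversal:
N0 x:[44/3,79/3] y:[7,49/2] z:[3,45] -> hit [44/3,49/2], descend [10, 12]
  N10 x:[53/3,79/3] y:[7,47/2] z:[3,24] -> hit [53/3,47/2], descend [7, 17]
    N7 x:[58/3,73/3] y:[7,21/2] z:[8,24] -> miss, prune
    N17 x:[53/3,79/3] y:[21,47/2] z:[3,23] -> hit [21,23], descend [4, 14]
      N4 x:[73/3,79/3] y:[21,43/2] z:[3,4] -> miss, prune
      N14 x:[53/3,22] y:[21,47/2] z:[15,23] -> hit [21,22], descend [9, 18]
        N9 x:[64/3,22] y:[21,47/2] z:[20,23] -> hit [64/3,22] leaf, test {P6@t=64/3}
        N18 x:[53/3,56/3] y:[22,47/2] z:[15,18] -> miss, prune
  N12 x:[44/3,71/3] y:[7,49/2] z:[30,45] -> miss, prune

9 AABB tests over nodes [0, 10, 7, 17, 4, 14, 9, 18, 12]; 1 leaf entered; closest P6.

== RESULT ==
6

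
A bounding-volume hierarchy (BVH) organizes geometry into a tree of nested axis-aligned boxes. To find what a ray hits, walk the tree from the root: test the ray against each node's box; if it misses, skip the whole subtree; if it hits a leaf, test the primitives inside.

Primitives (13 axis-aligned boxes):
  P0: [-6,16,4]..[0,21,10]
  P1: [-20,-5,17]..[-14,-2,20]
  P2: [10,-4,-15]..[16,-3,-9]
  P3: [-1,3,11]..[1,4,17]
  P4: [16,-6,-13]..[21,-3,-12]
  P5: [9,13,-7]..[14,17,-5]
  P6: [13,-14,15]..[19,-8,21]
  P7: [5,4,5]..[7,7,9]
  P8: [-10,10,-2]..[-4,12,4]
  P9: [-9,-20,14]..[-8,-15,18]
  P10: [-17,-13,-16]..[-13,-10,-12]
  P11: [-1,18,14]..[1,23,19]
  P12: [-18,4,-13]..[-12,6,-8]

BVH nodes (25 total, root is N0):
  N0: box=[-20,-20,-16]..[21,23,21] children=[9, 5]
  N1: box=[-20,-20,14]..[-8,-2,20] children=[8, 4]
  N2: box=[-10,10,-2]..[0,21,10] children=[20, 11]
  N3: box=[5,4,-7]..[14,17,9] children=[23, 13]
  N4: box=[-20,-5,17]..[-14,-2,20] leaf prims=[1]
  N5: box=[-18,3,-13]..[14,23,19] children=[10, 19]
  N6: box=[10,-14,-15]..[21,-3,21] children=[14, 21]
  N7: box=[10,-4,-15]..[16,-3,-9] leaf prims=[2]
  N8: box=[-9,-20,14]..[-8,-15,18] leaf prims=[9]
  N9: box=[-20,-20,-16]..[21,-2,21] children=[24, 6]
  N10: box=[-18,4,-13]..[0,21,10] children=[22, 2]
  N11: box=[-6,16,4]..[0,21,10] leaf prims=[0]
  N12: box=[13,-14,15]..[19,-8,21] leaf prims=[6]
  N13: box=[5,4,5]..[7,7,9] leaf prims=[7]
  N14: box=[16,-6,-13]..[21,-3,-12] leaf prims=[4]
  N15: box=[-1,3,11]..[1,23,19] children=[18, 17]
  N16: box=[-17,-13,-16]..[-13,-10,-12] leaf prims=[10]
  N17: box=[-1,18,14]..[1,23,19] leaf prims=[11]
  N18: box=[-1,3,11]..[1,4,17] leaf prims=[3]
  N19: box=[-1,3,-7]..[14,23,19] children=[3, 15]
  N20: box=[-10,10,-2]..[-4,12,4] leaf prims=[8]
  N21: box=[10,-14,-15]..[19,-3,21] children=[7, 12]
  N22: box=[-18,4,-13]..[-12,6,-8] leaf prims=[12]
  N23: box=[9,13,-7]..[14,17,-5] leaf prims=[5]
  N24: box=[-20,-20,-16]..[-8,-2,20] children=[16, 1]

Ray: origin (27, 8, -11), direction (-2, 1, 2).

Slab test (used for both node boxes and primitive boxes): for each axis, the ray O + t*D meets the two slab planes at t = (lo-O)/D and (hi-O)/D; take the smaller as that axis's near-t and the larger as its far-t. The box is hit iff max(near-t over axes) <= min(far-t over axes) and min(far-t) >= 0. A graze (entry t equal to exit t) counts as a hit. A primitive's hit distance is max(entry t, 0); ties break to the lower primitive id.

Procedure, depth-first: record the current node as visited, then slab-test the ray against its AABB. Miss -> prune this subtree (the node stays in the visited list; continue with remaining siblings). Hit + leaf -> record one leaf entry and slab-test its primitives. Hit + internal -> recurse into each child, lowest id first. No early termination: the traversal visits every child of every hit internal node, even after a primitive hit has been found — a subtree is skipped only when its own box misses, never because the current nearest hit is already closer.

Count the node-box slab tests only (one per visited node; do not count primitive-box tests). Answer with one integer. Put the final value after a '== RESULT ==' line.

Traverse from the root:
N0 x:[3,47/2] y:[-28,15] z:[-5/2,16] -> hit [3,15], descend [5, 9]
  N5 x:[13/2,45/2] y:[-5,15] z:[-1,15] -> hit [13/2,15], descend [10, 19]
    N10 x:[27/2,45/2] y:[-4,13] z:[-1,21/2] -> miss, prune
    N19 x:[13/2,14] y:[-5,15] z:[2,15] -> hit [13/2,14], descend [3, 15]
      N3 x:[13/2,11] y:[-4,9] z:[2,10] -> hit [13/2,9], descend [13, 23]
        N13 x:[10,11] y:[-4,-1] z:[8,10] -> miss, prune
        N23 x:[13/2,9] y:[5,9] z:[2,3] -> miss, prune
      N15 x:[13,14] y:[-5,15] z:[11,15] -> hit [13,14], descend [17, 18]
        N17 x:[13,14] y:[10,15] z:[25/2,15] -> hit [13,14] leaf, test {P11@t=13}
        N18 x:[13,14] y:[-5,-4] z:[11,14] -> miss, prune
  N9 x:[3,47/2] y:[-28,-10] z:[-5/2,16] -> miss, prune

Summary -> nodes [0, 5, 10, 19, 3, 13, 23, 15, 17, 18, 9]; box-tests=11; leaf-entries=1; first=P11

== RESULT ==
11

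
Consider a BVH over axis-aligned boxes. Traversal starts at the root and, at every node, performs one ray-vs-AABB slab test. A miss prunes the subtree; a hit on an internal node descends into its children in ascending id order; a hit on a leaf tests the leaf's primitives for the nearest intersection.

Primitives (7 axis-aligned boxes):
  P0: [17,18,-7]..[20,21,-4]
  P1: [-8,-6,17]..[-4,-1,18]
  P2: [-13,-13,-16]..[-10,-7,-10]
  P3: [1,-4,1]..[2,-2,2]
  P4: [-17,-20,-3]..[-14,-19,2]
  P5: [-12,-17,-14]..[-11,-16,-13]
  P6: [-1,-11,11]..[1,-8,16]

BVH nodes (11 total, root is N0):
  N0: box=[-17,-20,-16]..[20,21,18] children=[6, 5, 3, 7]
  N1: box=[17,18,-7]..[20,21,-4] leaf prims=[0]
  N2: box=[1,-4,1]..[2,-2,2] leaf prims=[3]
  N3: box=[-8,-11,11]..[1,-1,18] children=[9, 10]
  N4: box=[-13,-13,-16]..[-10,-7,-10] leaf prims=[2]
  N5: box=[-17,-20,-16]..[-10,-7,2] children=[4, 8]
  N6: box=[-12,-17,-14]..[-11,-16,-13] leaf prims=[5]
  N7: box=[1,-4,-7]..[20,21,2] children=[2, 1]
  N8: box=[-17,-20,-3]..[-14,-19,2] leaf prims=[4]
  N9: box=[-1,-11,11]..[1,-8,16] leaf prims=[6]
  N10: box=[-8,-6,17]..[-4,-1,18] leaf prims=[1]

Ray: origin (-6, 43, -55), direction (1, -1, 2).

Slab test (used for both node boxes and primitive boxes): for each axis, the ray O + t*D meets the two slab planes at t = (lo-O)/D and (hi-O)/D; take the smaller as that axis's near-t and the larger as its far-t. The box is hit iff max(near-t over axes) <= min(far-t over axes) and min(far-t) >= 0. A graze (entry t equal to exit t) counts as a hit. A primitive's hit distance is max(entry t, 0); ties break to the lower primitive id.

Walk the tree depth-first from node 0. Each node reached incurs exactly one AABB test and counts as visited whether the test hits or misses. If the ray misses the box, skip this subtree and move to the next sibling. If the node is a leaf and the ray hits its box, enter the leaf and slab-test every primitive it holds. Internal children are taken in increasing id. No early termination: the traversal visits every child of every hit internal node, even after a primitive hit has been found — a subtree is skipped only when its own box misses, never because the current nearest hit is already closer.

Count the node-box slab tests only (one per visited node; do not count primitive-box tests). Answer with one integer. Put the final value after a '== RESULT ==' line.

Walk:
N0 x:[-11,26] y:[22,63] z:[39/2,73/2] -> hit [22,26], descend [3, 5, 6, 7]
  N3 x:[-2,7] y:[44,54] z:[33,73/2] -> miss, prune
  N5 x:[-11,-4] y:[50,63] z:[39/2,57/2] -> miss, prune
  N6 x:[-6,-5] y:[59,60] z:[41/2,21] -> miss, prune
  N7 x:[7,26] y:[22,47] z:[24,57/2] -> hit [24,26], descend [1, 2]
    N1 x:[23,26] y:[22,25] z:[24,51/2] -> hit [24,25] leaf, test {P0@t=24}
    N2 x:[7,8] y:[45,47] z:[28,57/2] -> miss, prune

Visited [0, 3, 5, 6, 7, 1, 2]. Tests: 7 box, 1 leaf. Nearest: P0.

== RESULT ==
7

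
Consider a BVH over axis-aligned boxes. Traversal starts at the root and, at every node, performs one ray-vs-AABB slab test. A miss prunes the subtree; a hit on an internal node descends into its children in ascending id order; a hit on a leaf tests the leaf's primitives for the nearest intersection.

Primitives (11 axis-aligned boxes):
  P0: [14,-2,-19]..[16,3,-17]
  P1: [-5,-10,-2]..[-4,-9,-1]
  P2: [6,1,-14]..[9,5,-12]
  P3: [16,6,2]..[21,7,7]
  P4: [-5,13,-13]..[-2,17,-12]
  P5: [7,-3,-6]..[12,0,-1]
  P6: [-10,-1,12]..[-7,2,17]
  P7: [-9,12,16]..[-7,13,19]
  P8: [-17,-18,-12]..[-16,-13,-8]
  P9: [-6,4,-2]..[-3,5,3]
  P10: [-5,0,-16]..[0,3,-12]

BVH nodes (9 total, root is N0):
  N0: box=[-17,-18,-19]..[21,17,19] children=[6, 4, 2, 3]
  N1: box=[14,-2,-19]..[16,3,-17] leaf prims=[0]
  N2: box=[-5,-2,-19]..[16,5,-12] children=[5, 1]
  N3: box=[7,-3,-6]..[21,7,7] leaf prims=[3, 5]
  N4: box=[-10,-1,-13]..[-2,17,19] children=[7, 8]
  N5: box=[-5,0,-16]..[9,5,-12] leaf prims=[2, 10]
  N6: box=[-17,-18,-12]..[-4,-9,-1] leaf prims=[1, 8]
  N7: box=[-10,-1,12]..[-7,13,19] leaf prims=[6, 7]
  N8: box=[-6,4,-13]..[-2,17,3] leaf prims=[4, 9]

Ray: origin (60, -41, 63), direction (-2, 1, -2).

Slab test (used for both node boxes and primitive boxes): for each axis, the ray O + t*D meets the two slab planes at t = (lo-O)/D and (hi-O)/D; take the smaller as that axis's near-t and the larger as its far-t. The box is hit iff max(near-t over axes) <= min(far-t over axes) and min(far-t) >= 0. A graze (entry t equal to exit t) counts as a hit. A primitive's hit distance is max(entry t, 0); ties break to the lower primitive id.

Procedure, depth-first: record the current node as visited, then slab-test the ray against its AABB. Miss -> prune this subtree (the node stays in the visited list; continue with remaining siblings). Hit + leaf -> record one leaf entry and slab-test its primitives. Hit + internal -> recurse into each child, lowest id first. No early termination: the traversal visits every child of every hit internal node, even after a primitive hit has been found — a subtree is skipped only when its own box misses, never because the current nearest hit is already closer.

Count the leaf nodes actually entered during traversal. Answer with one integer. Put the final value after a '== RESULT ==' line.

Trace the traversal:
N0 x:[39/2,77/2] y:[23,58] z:[22,41] -> hit [23,77/2], descend [2, 3, 4, 6]
  N2 x:[22,65/2] y:[39,46] z:[75/2,41] -> miss, prune
  N3 x:[39/2,53/2] y:[38,48] z:[28,69/2] -> miss, prune
  N4 x:[31,35] y:[40,58] z:[22,38] -> miss, prune
  N6 x:[32,77/2] y:[23,32] z:[32,75/2] -> hit [32,32] leaf, test {P1@t=32, P8(miss)}

order=[0, 2, 3, 4, 6]  |boxes|=5  |leaves|=1  hit=P1

== RESULT ==
1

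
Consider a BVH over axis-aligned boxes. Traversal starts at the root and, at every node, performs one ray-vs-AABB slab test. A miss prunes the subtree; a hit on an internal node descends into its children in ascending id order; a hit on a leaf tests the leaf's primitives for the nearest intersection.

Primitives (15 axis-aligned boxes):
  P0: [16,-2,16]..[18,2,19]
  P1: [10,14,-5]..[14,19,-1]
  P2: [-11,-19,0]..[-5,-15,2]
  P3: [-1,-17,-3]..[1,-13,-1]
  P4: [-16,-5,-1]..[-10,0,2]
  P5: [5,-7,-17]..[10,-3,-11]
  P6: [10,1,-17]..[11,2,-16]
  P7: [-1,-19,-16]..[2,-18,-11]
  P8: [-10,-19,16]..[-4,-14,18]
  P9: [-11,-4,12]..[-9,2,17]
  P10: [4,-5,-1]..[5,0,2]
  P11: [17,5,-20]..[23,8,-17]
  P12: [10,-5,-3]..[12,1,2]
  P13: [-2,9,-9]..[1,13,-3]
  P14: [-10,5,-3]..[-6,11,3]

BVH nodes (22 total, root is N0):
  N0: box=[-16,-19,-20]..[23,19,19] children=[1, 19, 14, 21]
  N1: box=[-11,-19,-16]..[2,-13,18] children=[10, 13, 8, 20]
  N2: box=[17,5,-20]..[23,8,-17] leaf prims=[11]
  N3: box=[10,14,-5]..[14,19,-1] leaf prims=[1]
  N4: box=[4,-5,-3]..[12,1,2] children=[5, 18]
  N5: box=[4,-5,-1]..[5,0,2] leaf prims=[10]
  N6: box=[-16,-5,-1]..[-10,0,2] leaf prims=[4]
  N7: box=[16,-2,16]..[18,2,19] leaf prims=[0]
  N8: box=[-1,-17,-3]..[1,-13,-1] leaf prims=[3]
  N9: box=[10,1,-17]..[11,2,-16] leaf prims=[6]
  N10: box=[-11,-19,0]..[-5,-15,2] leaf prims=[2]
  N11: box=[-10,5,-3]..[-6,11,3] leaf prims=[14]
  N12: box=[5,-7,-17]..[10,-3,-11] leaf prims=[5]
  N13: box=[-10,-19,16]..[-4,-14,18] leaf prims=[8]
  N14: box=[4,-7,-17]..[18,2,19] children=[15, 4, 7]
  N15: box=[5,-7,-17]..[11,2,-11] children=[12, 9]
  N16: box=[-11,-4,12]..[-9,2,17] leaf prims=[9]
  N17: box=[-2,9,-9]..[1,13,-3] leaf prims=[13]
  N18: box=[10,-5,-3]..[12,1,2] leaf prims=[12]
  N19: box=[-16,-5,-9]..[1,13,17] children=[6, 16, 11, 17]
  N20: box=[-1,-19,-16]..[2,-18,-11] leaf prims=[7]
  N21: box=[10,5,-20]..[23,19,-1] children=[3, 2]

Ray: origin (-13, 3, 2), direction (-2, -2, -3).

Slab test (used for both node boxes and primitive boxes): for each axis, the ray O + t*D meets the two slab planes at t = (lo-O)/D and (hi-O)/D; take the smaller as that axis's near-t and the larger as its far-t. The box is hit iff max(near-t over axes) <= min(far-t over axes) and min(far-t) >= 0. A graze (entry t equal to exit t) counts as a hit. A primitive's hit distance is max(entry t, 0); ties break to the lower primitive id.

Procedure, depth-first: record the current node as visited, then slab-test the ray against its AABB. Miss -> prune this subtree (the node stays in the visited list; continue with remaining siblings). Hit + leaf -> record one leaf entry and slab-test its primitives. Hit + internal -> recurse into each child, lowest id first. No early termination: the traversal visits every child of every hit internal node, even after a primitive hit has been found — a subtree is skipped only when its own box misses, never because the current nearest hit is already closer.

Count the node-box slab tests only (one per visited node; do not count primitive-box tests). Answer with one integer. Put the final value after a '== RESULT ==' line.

Traverse from the root:
N0 x:[-18,3/2] y:[-8,11] z:[-17/3,22/3] -> hit [-17/3,3/2], descend [1, 14, 19, 21]
  N1 x:[-15/2,-1] y:[8,11] z:[-16/3,6] -> miss, prune
  N14 x:[-31/2,-17/2] y:[1/2,5] z:[-17/3,19/3] -> miss, prune
  N19 x:[-7,3/2] y:[-5,4] z:[-5,11/3] -> hit [-5,3/2], descend [6, 11, 16, 17]
    N6 x:[-3/2,3/2] y:[3/2,4] z:[0,1] -> miss, prune
    N11 x:[-7/2,-3/2] y:[-4,-1] z:[-1/3,5/3] -> miss, prune
    N16 x:[-2,-1] y:[1/2,7/2] z:[-5,-10/3] -> miss, prune
    N17 x:[-7,-11/2] y:[-5,-3] z:[5/3,11/3] -> miss, prune
  N21 x:[-18,-23/2] y:[-8,-1] z:[1,22/3] -> miss, prune

order=[0, 1, 14, 19, 6, 11, 16, 17, 21]  |boxes|=9  |leaves|=0  hit=miss

== RESULT ==
9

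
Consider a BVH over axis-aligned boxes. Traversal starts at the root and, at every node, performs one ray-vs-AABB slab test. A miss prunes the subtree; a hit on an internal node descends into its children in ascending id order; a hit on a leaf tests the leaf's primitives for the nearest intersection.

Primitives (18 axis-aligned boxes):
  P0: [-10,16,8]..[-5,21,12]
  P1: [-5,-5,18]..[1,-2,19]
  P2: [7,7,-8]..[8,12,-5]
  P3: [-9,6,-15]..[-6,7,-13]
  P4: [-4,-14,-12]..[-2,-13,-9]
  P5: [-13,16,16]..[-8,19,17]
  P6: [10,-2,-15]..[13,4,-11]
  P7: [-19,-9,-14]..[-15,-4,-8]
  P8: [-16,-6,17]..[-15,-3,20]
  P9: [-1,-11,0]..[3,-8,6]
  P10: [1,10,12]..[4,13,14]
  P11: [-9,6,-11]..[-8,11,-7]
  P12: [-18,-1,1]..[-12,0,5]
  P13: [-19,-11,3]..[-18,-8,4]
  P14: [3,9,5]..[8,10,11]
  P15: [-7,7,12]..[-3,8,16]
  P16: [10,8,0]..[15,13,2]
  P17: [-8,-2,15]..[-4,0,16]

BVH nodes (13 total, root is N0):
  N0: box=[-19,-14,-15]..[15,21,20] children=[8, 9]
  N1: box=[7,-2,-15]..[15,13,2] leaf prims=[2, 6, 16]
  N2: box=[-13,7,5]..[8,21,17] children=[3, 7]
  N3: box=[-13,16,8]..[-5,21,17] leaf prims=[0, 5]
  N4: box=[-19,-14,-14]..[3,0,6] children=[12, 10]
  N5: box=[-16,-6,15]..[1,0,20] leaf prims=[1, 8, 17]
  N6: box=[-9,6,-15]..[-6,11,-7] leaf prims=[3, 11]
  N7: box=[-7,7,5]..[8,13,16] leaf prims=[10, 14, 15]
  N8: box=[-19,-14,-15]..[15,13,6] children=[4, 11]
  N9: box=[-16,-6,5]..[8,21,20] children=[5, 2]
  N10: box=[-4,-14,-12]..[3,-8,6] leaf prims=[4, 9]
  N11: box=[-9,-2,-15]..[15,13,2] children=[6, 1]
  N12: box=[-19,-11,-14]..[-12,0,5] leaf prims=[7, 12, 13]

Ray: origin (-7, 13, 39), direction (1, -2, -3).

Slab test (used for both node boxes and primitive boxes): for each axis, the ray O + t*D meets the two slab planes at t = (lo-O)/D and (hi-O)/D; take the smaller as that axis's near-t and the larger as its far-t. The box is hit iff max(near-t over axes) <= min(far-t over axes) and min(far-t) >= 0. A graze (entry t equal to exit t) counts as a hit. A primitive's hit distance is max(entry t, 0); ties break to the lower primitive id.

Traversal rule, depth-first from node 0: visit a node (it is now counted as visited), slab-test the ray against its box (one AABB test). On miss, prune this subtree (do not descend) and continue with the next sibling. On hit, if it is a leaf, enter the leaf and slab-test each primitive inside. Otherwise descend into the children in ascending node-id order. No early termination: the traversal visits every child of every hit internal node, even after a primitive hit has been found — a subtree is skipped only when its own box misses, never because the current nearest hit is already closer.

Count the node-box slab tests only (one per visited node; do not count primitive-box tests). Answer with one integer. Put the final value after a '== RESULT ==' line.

Traverse from the root:
N0 x:[-12,22] y:[-4,27/2] z:[19/3,18] -> hit [19/3,27/2], descend [8, 9]
  N8 x:[-12,22] y:[0,27/2] z:[11,18] -> hit [11,27/2], descend [4, 11]
    N4 x:[-12,10] y:[13/2,27/2] z:[11,53/3] -> miss, prune
    N11 x:[-2,22] y:[0,15/2] z:[37/3,18] -> miss, prune
  N9 x:[-9,15] y:[-4,19/2] z:[19/3,34/3] -> hit [19/3,19/2], descend [2, 5]
    N2 x:[-6,15] y:[-4,3] z:[22/3,34/3] -> miss, prune
    N5 x:[-9,8] y:[13/2,19/2] z:[19/3,8] -> hit [13/2,8] leaf, test {P1(miss), P8(miss), P17(miss)}

Summary -> nodes [0, 8, 4, 11, 9, 2, 5]; box-tests=7; leaf-entries=1; first=miss

== RESULT ==
7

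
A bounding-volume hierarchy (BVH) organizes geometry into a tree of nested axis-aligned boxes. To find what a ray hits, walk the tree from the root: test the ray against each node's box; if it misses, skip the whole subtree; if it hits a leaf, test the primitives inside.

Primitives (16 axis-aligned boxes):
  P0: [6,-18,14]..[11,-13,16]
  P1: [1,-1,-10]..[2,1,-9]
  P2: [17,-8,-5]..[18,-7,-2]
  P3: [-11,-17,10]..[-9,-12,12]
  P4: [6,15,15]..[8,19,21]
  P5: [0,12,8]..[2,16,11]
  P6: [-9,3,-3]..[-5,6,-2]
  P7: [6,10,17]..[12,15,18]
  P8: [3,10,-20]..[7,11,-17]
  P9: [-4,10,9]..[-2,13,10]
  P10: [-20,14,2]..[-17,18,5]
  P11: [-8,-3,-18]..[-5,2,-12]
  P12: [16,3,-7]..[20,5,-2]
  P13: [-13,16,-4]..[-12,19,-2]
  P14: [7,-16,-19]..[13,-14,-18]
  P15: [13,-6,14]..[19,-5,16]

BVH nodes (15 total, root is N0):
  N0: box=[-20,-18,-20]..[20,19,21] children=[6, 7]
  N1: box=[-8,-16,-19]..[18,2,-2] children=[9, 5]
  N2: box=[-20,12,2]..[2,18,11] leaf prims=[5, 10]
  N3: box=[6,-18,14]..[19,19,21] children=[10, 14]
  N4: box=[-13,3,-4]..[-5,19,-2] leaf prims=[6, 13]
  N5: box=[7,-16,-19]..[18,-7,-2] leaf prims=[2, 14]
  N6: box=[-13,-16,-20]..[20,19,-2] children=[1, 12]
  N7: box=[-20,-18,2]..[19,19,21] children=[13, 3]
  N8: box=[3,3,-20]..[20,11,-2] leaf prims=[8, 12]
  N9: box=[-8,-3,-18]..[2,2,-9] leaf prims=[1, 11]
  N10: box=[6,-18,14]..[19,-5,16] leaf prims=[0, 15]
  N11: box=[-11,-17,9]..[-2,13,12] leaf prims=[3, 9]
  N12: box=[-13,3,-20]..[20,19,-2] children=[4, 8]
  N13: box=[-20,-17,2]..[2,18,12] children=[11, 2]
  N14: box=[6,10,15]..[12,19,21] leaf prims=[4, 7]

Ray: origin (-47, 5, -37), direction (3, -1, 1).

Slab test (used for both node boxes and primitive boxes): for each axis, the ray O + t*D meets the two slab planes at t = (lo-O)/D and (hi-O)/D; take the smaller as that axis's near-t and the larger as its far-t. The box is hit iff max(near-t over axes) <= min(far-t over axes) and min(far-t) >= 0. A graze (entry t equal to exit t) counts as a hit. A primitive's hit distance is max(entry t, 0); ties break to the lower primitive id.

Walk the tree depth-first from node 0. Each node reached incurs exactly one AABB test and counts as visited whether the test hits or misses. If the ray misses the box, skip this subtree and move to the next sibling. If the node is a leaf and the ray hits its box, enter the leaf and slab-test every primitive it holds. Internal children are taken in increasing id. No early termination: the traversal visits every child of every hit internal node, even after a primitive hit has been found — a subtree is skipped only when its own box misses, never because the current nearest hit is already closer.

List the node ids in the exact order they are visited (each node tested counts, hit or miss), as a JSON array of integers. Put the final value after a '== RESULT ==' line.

Traverse from the root:
N0 x:[9,67/3] y:[-14,23] z:[17,58] -> hit [17,67/3], descend [6, 7]
  N6 x:[34/3,67/3] y:[-14,21] z:[17,35] -> hit [17,21], descend [1, 12]
    N1 x:[13,65/3] y:[3,21] z:[18,35] -> hit [18,21], descend [5, 9]
      N5 x:[18,65/3] y:[12,21] z:[18,35] -> hit [18,21] leaf, test {P2(miss), P14@t=19}
      N9 x:[13,49/3] y:[3,8] z:[19,28] -> miss, prune
    N12 x:[34/3,67/3] y:[-14,2] z:[17,35] -> miss, prune
  N7 x:[9,22] y:[-14,23] z:[39,58] -> miss, prune

Summary -> nodes [0, 6, 1, 5, 9, 12, 7]; box-tests=7; leaf-entries=1; first=P14

== RESULT ==
[0, 6, 1, 5, 9, 12, 7]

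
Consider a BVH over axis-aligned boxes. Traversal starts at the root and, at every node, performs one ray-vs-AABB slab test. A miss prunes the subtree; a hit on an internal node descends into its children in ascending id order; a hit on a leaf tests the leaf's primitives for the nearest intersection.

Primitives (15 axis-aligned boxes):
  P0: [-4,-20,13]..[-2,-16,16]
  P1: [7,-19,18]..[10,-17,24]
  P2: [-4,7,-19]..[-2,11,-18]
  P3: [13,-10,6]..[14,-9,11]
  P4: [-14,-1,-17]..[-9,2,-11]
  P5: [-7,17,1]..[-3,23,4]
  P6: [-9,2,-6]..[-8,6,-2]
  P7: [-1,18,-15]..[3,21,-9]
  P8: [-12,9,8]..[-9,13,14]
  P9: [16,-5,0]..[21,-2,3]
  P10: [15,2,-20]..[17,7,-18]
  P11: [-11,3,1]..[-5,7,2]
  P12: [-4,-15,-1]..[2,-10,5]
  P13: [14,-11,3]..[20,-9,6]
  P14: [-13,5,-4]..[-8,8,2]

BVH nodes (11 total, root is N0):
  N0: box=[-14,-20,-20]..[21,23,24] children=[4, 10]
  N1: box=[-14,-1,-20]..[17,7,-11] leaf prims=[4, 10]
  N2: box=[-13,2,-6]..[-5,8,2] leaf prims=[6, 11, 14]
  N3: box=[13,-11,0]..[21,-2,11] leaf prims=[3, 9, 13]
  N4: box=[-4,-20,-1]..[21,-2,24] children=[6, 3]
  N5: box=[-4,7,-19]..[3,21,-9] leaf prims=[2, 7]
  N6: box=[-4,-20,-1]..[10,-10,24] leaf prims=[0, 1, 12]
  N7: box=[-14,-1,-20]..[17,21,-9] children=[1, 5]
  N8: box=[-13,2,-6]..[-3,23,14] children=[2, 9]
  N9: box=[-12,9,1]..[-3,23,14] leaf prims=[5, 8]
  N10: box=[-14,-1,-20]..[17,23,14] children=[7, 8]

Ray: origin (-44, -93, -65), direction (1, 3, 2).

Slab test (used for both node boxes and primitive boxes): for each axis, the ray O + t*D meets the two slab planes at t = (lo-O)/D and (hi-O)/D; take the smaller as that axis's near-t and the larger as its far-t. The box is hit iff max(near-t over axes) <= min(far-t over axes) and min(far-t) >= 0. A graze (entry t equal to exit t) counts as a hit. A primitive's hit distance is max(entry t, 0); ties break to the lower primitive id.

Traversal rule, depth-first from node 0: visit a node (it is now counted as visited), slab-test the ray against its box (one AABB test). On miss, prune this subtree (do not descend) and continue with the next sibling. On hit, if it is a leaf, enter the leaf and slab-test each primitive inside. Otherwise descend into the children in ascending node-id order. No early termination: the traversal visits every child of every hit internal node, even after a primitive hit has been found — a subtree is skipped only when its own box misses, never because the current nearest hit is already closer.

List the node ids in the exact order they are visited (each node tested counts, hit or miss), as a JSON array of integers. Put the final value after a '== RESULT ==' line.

Traverse from the root:
N0 x:[30,65] y:[73/3,116/3] z:[45/2,89/2] -> hit [30,116/3], descend [4, 10]
  N4 x:[40,65] y:[73/3,91/3] z:[32,89/2] -> miss, prune
  N10 x:[30,61] y:[92/3,116/3] z:[45/2,79/2] -> hit [92/3,116/3], descend [7, 8]
    N7 x:[30,61] y:[92/3,38] z:[45/2,28] -> miss, prune
    N8 x:[31,41] y:[95/3,116/3] z:[59/2,79/2] -> hit [95/3,116/3], descend [2, 9]
      N2 x:[31,39] y:[95/3,101/3] z:[59/2,67/2] -> hit [95/3,67/2] leaf, test {P6(miss), P11@t=33, P14@t=98/3}
      N9 x:[32,41] y:[34,116/3] z:[33,79/2] -> hit [34,116/3] leaf, test {P5(miss), P8(miss)}

Summary -> nodes [0, 4, 10, 7, 8, 2, 9]; box-tests=7; leaf-entries=2; first=P14

== RESULT ==
[0, 4, 10, 7, 8, 2, 9]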